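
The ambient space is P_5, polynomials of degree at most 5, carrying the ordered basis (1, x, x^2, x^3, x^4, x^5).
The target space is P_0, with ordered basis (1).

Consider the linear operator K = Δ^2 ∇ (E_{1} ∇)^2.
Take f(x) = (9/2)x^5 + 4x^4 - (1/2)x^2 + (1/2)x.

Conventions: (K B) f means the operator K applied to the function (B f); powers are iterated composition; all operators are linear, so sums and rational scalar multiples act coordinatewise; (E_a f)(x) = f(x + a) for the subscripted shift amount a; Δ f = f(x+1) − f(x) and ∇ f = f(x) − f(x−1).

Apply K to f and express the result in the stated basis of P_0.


g(x) = 540

∇ f = (45/2)x^4 - 29x^3 + 21x^2 - (15/2)x + 3/2
E_{1} ∇ f = (45/2)x^4 + 61x^3 + 69x^2 + (75/2)x + 17/2
∇ (E_{1} ∇) f = 90x^3 + 48x^2 + 45x + 7
E_{1} ∇ (E_{1} ∇) f = 90x^3 + 318x^2 + 411x + 190
∇ (E_{1} ∇)^2 f = 270x^2 + 366x + 183
Δ ∇ (E_{1} ∇)^2 f = 540x + 636
Δ Δ ∇ (E_{1} ∇)^2 f = 540


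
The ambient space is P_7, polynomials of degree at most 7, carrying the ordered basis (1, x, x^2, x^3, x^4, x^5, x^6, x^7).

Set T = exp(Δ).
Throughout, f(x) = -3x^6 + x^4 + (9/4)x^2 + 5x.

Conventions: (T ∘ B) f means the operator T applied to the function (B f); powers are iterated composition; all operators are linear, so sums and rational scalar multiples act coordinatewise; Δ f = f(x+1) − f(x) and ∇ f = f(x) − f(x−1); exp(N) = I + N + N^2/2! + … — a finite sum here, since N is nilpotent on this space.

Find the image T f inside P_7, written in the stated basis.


the image equals g(x) = -3x^6 - 18x^5 - 89x^4 - 296x^3 - (2643/4)x^2 - (1813/2)x - 1169/2

order-1 term: -18x^5 - 45x^4 - 56x^3 - 39x^2 - (19/2)x + 21/4
order-2 term: -45x^4 - 180x^3 - 309x^2 - 258x - 335/4
order-3 term: -60x^3 - 270x^2 - 446x - 264
order-4 term: -45x^2 - 180x - 194
order-5 term: -18x - 45
order-6 term: -3
the series for exp(Δ) f terminates at order 6
exp(Δ) f = -3x^6 - 18x^5 - 89x^4 - 296x^3 - (2643/4)x^2 - (1813/2)x - 1169/2


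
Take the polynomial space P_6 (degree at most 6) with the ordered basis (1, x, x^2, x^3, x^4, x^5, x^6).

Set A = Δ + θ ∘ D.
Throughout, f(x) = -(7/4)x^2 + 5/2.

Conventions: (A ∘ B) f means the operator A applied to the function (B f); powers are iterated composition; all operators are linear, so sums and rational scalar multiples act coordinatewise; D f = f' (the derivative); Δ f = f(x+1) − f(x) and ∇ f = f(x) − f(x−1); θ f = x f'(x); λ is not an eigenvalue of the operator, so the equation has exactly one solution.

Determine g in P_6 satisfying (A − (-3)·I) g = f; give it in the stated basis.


g(x) = -(7/12)x^2 + (7/9)x + 83/108

write g with unknown coordinates in the stated basis and equate coefficients in (A − (-3)·I) g = f
solving from the highest basis element down gives g = -(7/12)x^2 + (7/9)x + 83/108
check: A g = -(7/3)x + 7/36
so A g − (-3)·g = -(7/4)x^2 + 5/2 = f ✓


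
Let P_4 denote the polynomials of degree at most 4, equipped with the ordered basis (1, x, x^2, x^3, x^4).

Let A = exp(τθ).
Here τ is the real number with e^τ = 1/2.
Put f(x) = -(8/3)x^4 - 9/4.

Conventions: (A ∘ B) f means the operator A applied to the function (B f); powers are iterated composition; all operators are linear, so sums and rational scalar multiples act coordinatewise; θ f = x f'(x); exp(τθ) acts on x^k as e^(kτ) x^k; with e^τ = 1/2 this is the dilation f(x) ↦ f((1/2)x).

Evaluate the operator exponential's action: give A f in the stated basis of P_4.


the image equals g(x) = -(1/6)x^4 - 9/4

exp(τθ) x^k = e^(kτ) x^k; with e^τ = 1/2 this sends x^k to (1/2)^k x^k
x^4 ↦ 1/16 x^4
applying this coordinatewise to f: exp(τθ) f = -(1/6)x^4 - 9/4


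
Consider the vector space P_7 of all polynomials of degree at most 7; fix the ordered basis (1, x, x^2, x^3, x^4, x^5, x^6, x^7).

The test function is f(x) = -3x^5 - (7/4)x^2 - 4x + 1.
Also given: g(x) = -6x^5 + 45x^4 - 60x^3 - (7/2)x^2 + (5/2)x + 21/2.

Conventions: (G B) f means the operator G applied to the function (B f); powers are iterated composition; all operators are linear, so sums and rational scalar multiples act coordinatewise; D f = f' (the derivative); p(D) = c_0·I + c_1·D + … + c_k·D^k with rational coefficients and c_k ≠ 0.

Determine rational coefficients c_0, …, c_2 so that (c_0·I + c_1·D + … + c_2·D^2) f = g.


D^0 f = -3x^5 - (7/4)x^2 - 4x + 1
D^1 f = -15x^4 - (7/2)x - 4
D^2 f = -60x^3 - 7/2
matching coefficients of g against c_0 f + c_1 Df + … from the top degree down determines the c_i
solution: c_0 = 2, c_1 = -3, c_2 = 1

c_0 = 2, c_1 = -3, c_2 = 1


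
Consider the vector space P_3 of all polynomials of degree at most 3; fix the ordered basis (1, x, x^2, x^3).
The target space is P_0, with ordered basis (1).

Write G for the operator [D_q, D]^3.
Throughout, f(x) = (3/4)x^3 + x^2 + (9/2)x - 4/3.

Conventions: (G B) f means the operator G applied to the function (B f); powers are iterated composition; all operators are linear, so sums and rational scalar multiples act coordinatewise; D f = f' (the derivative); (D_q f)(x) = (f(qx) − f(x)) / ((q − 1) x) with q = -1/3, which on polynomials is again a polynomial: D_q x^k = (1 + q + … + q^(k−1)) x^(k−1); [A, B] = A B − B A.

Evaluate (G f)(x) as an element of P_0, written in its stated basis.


g(x) = 0

D f = (9/4)x^2 + 2x + 9/2
D_q D f = (3/2)x + 2
D_q f = (7/12)x^2 + (2/3)x + 9/2
D D_q f = (7/6)x + 2/3
[D_q, D] f = (1/3)x + 4/3
D [D_q, D] f = 1/3
D_q D [D_q, D] f = 0
D_q [D_q, D] f = 1/3
D D_q [D_q, D] f = 0
[D_q, D] [D_q, D] f = 0
D [D_q, D] [D_q, D] f = 0
D_q D [D_q, D] [D_q, D] f = 0
D_q [D_q, D] [D_q, D] f = 0
D D_q [D_q, D] [D_q, D] f = 0
[D_q, D] [D_q, D] [D_q, D] f = 0


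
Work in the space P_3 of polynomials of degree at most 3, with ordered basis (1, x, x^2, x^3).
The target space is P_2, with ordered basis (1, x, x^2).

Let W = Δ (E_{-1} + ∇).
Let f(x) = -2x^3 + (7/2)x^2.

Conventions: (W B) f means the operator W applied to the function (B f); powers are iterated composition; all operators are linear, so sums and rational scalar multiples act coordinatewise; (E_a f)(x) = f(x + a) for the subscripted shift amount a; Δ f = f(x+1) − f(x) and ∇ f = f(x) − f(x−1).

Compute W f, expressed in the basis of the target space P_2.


E_{-1} f = -2x^3 + (19/2)x^2 - 13x + 11/2
∇ f = -6x^2 + 13x - 11/2
(E_{-1} + ∇) f = -2x^3 + (7/2)x^2
Δ (E_{-1} + ∇) f = -6x^2 + x + 3/2

the image equals g(x) = -6x^2 + x + 3/2


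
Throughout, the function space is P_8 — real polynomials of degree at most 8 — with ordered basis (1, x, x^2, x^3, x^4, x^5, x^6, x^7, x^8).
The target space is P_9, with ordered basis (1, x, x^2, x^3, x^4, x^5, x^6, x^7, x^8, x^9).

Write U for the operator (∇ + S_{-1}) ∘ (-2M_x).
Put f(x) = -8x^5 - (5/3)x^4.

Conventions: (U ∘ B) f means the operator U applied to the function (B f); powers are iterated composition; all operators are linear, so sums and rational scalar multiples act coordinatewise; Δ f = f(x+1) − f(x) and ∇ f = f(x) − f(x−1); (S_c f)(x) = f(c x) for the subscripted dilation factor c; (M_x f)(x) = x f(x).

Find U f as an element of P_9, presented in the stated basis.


M_x f = -8x^6 - (5/3)x^5
(-2M_x) f = 16x^6 + (10/3)x^5
∇ (-2M_x) f = 96x^5 - (670/3)x^4 + (860/3)x^3 - (620/3)x^2 + (238/3)x - 38/3
S_{-1} (-2M_x) f = 16x^6 - (10/3)x^5
(∇ + S_{-1}) (-2M_x) f = 16x^6 + (278/3)x^5 - (670/3)x^4 + (860/3)x^3 - (620/3)x^2 + (238/3)x - 38/3

the image equals g(x) = 16x^6 + (278/3)x^5 - (670/3)x^4 + (860/3)x^3 - (620/3)x^2 + (238/3)x - 38/3


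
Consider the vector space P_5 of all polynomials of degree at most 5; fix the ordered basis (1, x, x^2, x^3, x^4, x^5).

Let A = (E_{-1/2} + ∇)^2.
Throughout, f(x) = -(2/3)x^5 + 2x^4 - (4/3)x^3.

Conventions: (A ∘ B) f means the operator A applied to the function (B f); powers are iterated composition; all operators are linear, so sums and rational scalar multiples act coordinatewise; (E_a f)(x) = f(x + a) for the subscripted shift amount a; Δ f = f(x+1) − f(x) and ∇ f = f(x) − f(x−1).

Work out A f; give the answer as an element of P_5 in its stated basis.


the image equals g(x) = -(2/3)x^5 - (4/3)x^4 + (40/3)x^3 - (38/3)x^2 - (50/3)x + 85/4

E_{-1/2} f = -(2/3)x^5 + (11/3)x^4 - 7x^3 + (35/6)x^2 - (53/24)x + 5/16
∇ f = -(10/3)x^4 + (44/3)x^3 - (68/3)x^2 + (46/3)x - 4
(E_{-1/2} + ∇) f = -(2/3)x^5 + (1/3)x^4 + (23/3)x^3 - (101/6)x^2 + (105/8)x - 59/16
E_{-1/2} (E_{-1/2} + ∇) f = -(2/3)x^5 + 2x^4 + (16/3)x^3 - 27x^2 + (106/3)x - 123/8
∇ (E_{-1/2} + ∇) f = -(10/3)x^4 + 8x^3 + (43/3)x^2 - 52x + 293/8
(E_{-1/2} + ∇) (E_{-1/2} + ∇) f = -(2/3)x^5 - (4/3)x^4 + (40/3)x^3 - (38/3)x^2 - (50/3)x + 85/4


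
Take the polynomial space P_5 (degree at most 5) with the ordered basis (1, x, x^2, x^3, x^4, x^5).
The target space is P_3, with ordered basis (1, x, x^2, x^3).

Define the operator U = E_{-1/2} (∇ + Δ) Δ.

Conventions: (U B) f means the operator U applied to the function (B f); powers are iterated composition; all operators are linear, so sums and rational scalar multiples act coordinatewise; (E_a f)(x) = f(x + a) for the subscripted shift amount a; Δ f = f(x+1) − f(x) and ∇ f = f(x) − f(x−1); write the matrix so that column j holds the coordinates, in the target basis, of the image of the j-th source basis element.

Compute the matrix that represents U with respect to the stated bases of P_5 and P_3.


image of 1: 0
image of x: 0
image of x^2: 4
image of x^3: 12x
image of x^4: 24x^2 + 10
image of x^5: 40x^3 + 50x
each image's coordinates form column j of the matrix

the matrix is [[0, 0, 4, 0, 10, 0]; [0, 0, 0, 12, 0, 50]; [0, 0, 0, 0, 24, 0]; [0, 0, 0, 0, 0, 40]] (rows listed top to bottom)


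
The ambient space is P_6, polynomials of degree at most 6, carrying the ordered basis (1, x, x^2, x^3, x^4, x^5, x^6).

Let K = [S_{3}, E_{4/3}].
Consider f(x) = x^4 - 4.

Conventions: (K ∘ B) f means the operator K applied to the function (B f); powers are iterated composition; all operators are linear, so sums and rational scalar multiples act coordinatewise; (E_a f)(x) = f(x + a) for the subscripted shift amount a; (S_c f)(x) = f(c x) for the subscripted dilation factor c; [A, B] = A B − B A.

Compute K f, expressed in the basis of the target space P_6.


the image equals g(x) = -288x^3 - 768x^2 - (6656/9)x - 20480/81

E_{4/3} f = x^4 + (16/3)x^3 + (32/3)x^2 + (256/27)x - 68/81
S_{3} E_{4/3} f = 81x^4 + 144x^3 + 96x^2 + (256/9)x - 68/81
S_{3} f = 81x^4 - 4
E_{4/3} S_{3} f = 81x^4 + 432x^3 + 864x^2 + 768x + 252
[S_{3}, E_{4/3}] f = -288x^3 - 768x^2 - (6656/9)x - 20480/81


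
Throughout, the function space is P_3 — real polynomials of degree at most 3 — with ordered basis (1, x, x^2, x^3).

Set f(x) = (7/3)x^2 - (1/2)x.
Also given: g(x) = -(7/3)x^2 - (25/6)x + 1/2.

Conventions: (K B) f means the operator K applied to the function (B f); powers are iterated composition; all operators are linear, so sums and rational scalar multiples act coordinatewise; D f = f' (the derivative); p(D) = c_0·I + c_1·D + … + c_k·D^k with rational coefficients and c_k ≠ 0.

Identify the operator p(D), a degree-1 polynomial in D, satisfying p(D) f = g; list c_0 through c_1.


p(D) = -I − D, i.e. c_0 = -1, c_1 = -1

D^0 f = (7/3)x^2 - (1/2)x
D^1 f = (14/3)x - 1/2
matching coefficients of g against c_0 f + c_1 Df + … from the top degree down determines the c_i
solution: c_0 = -1, c_1 = -1


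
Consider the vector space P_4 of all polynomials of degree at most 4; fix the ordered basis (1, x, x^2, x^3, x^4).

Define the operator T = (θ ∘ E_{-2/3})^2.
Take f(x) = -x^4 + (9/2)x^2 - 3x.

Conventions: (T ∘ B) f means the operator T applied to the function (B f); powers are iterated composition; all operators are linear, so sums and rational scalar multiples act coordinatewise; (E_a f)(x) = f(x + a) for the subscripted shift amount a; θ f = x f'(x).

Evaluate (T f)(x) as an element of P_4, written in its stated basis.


the image equals g(x) = -16x^4 + 56x^3 - 46x^2 + (73/27)x

E_{-2/3} f = -x^4 + (8/3)x^3 + (11/6)x^2 - (211/27)x + 308/81
θ E_{-2/3} f = -4x^4 + 8x^3 + (11/3)x^2 - (211/27)x
E_{-2/3} (θ ∘ E_{-2/3}) f = -4x^4 + (56/3)x^3 - 23x^2 + (73/27)x + 298/81
θ E_{-2/3} (θ ∘ E_{-2/3}) f = -16x^4 + 56x^3 - 46x^2 + (73/27)x


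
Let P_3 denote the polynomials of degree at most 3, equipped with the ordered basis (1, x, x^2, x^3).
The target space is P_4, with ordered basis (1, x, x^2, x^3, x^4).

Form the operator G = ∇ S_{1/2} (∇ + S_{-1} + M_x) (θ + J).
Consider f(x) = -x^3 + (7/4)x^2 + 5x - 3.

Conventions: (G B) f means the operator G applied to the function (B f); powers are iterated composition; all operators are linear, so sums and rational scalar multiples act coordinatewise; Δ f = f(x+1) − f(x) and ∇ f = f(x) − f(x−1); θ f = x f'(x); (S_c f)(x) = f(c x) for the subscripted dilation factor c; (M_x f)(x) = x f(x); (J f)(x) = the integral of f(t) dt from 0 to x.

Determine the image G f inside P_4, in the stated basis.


θ f = -3x^3 + (7/2)x^2 + 5x
J f = -(1/4)x^4 + (7/12)x^3 + (5/2)x^2 - 3x
(θ + J) f = -(1/4)x^4 - (29/12)x^3 + 6x^2 + 2x
∇ (θ + J) f = -x^3 - (23/4)x^2 + (73/4)x - 37/6
S_{-1} (θ + J) f = -(1/4)x^4 + (29/12)x^3 + 6x^2 - 2x
M_x (θ + J) f = -(1/4)x^5 - (29/12)x^4 + 6x^3 + 2x^2
(∇ + S_{-1} + M_x) (θ + J) f = -(1/4)x^5 - (8/3)x^4 + (89/12)x^3 + (9/4)x^2 + (65/4)x - 37/6
S_{1/2} (∇ + S_{-1} + M_x) (θ + J) f = -(1/128)x^5 - (1/6)x^4 + (89/96)x^3 + (9/16)x^2 + (65/8)x - 37/6
∇ S_{1/2} (∇ + S_{-1} + M_x) (θ + J) f = -(5/128)x^4 - (113/192)x^3 + (237/64)x^2 - (877/384)x + 1107/128

g(x) = -(5/128)x^4 - (113/192)x^3 + (237/64)x^2 - (877/384)x + 1107/128


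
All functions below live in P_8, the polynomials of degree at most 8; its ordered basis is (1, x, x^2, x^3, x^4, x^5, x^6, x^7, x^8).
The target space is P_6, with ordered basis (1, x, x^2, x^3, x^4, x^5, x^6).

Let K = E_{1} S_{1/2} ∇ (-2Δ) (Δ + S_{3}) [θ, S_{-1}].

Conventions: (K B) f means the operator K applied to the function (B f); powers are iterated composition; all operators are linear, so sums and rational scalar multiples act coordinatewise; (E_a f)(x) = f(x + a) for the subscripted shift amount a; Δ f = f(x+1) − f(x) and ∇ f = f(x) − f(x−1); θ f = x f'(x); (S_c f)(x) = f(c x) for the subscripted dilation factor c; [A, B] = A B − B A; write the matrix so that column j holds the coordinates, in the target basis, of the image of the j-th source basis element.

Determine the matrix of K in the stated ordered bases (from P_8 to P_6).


image of 1: 0
image of x: 0
image of x^2: 0
image of x^3: 0
image of x^4: 0
image of x^5: 0
image of x^6: 0
image of x^7: 0
image of x^8: 0
each image's coordinates form column j of the matrix

the matrix is [[0, 0, 0, 0, 0, 0, 0, 0, 0]; [0, 0, 0, 0, 0, 0, 0, 0, 0]; [0, 0, 0, 0, 0, 0, 0, 0, 0]; [0, 0, 0, 0, 0, 0, 0, 0, 0]; [0, 0, 0, 0, 0, 0, 0, 0, 0]; [0, 0, 0, 0, 0, 0, 0, 0, 0]; [0, 0, 0, 0, 0, 0, 0, 0, 0]] (rows listed top to bottom)


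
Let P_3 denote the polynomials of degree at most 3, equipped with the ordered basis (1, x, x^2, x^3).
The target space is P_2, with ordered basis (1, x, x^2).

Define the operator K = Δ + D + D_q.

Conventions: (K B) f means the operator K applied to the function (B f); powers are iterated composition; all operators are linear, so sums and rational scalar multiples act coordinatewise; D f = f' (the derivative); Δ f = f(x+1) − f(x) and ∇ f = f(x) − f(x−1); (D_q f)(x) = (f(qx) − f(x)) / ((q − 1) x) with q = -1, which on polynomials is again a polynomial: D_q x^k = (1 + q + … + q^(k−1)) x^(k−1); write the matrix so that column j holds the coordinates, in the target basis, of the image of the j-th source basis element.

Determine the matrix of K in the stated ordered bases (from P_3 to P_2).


image of 1: 0
image of x: 3
image of x^2: 4x + 1
image of x^3: 7x^2 + 3x + 1
each image's coordinates form column j of the matrix

the matrix is [[0, 3, 1, 1]; [0, 0, 4, 3]; [0, 0, 0, 7]] (rows listed top to bottom)


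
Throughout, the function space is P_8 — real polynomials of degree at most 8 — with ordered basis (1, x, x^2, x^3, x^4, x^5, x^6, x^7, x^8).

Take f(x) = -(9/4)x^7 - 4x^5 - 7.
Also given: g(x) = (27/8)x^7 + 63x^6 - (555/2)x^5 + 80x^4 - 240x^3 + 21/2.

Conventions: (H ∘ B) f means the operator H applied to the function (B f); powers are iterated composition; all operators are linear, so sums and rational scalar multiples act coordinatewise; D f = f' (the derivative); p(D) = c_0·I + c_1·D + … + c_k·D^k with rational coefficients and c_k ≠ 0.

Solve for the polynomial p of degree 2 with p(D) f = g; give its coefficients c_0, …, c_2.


c_0 = -3/2, c_1 = -4, c_2 = 3

D^0 f = -(9/4)x^7 - 4x^5 - 7
D^1 f = -(63/4)x^6 - 20x^4
D^2 f = -(189/2)x^5 - 80x^3
matching coefficients of g against c_0 f + c_1 Df + … from the top degree down determines the c_i
solution: c_0 = -3/2, c_1 = -4, c_2 = 3


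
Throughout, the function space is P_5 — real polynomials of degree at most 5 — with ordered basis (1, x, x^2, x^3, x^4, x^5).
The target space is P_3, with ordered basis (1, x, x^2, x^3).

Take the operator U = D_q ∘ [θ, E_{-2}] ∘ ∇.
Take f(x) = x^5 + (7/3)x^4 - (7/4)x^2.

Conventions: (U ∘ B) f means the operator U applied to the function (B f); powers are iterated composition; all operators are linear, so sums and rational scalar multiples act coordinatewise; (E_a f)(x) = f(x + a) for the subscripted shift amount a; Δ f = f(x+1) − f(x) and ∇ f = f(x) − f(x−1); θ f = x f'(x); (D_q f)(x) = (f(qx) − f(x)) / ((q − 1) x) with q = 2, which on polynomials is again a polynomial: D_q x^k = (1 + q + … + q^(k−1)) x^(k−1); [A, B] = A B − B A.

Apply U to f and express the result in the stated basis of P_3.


∇ f = 5x^4 - (2/3)x^3 - 4x^2 + (5/6)x + 5/12
E_{-2} ∇ f = 5x^4 - (122/3)x^3 + 120x^2 - (907/6)x + 817/12
θ E_{-2} ∇ f = 20x^4 - 122x^3 + 240x^2 - (907/6)x
θ ∇ f = 20x^4 - 2x^3 - 8x^2 + (5/6)x
E_{-2} θ ∇ f = 20x^4 - 162x^3 + 484x^2 - (3787/6)x + 907/3
[θ, E_{-2}] ∇ f = 40x^3 - 244x^2 + 480x - 907/3
D_q [θ, E_{-2}] ∇ f = 280x^2 - 732x + 480

g(x) = 280x^2 - 732x + 480


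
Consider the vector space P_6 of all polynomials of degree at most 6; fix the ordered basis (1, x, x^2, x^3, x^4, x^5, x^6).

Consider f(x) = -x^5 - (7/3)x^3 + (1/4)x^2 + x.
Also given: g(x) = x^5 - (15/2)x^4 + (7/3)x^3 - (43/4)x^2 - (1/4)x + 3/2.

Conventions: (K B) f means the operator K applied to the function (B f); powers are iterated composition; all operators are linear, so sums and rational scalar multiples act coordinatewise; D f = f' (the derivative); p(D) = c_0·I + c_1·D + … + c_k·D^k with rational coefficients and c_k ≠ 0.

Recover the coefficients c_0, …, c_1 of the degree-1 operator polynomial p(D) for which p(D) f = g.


D^0 f = -x^5 - (7/3)x^3 + (1/4)x^2 + x
D^1 f = -5x^4 - 7x^2 + (1/2)x + 1
matching coefficients of g against c_0 f + c_1 Df + … from the top degree down determines the c_i
solution: c_0 = -1, c_1 = 3/2

p(D) = -I + (3/2)·D, i.e. c_0 = -1, c_1 = 3/2


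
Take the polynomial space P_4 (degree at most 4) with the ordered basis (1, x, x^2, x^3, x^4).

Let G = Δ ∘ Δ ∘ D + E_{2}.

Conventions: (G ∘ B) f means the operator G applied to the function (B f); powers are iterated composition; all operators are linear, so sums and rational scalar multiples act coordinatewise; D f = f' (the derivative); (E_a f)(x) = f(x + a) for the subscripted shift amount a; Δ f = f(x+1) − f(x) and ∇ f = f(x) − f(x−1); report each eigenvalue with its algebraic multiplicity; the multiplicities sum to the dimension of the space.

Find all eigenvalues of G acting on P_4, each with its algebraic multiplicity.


image of 1: 1
image of x: x + 2
image of x^2: x^2 + 4x + 4
image of x^3: x^3 + 6x^2 + 12x + 14
image of x^4: x^4 + 8x^3 + 24x^2 + 56x + 40
the matrix is upper triangular; its diagonal is (1, 1, 1, 1, 1)
for a triangular matrix the eigenvalues are the diagonal entries, with algebraic multiplicity their repetition count

λ = 1 (multiplicity 5)


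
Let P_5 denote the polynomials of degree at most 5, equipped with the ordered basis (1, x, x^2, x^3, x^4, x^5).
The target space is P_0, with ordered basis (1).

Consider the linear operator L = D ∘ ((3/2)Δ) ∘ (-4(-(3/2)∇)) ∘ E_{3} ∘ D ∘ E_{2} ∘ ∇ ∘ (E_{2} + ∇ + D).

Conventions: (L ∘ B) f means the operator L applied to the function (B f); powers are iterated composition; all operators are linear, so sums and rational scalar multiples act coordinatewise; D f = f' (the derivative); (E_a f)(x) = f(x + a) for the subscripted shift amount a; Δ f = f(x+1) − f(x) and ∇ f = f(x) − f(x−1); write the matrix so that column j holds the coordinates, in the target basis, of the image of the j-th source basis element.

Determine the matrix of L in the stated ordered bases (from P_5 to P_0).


the matrix is [[0, 0, 0, 0, 0, 1080]] (rows listed top to bottom)

image of 1: 0
image of x: 0
image of x^2: 0
image of x^3: 0
image of x^4: 0
image of x^5: 1080
each image's coordinates form column j of the matrix


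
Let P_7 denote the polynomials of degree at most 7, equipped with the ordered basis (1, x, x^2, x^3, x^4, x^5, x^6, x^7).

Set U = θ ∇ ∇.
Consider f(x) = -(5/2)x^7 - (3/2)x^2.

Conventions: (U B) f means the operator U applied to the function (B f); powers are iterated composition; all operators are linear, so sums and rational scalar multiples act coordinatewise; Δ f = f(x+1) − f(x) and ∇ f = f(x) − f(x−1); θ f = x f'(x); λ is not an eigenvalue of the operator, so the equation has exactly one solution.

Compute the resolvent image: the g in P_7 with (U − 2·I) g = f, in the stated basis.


write g with unknown coordinates in the stated basis and equate coefficients in (U − 2·I) g = f
solving from the highest basis element down gives g = (5/4)x^7 + (525/4)x^5 - 525x^4 + (19425/4)x^3 - (59847/4)x^2 + (102935/4)x
check: U g = (525/2)x^5 - 1050x^4 + (19425/2)x^3 - 29925x^2 + (102935/2)x
so U g − 2·g = -(5/2)x^7 - (3/2)x^2 = f ✓

the result is g(x) = (5/4)x^7 + (525/4)x^5 - 525x^4 + (19425/4)x^3 - (59847/4)x^2 + (102935/4)x


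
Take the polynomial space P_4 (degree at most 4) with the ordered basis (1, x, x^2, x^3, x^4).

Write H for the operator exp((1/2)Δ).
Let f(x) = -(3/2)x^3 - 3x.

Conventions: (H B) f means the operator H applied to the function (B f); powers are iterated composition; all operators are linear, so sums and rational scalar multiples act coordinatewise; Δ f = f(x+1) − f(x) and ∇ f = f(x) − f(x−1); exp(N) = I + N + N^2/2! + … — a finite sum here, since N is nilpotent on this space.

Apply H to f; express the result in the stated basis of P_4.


order-1 term: -(9/4)x^2 - (9/4)x - 9/4
order-2 term: -(9/8)x - 9/8
order-3 term: -3/16
the series for exp((1/2)Δ) f terminates at order 3
exp((1/2)Δ) f = -(3/2)x^3 - (9/4)x^2 - (51/8)x - 57/16

the image equals g(x) = -(3/2)x^3 - (9/4)x^2 - (51/8)x - 57/16


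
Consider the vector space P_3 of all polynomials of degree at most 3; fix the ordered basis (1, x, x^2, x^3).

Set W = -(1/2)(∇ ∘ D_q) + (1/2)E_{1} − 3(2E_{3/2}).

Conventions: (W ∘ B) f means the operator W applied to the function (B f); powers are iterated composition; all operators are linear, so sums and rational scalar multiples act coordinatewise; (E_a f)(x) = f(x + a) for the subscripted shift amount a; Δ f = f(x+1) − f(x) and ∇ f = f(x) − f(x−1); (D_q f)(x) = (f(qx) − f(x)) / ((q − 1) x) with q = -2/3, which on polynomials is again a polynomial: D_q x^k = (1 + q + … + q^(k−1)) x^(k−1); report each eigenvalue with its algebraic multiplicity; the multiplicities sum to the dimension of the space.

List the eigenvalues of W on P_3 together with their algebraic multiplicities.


λ = -11/2 (multiplicity 4)

image of 1: -11/2
image of x: -(11/2)x - 17/2
image of x^2: -(11/2)x^2 - 17x - 79/6
image of x^3: -(11/2)x^3 - (51/2)x^2 - (358/9)x - 697/36
the matrix is upper triangular; its diagonal is (-11/2, -11/2, -11/2, -11/2)
for a triangular matrix the eigenvalues are the diagonal entries, with algebraic multiplicity their repetition count


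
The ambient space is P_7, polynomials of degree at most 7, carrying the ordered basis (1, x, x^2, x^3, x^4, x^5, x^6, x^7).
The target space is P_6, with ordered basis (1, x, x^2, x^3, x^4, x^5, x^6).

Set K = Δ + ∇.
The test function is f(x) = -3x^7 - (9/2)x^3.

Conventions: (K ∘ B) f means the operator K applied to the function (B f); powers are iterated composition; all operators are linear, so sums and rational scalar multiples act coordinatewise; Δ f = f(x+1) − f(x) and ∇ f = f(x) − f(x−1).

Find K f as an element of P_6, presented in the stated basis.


the result is g(x) = -42x^6 - 210x^4 - 153x^2 - 15

Δ f = -21x^6 - 63x^5 - 105x^4 - 105x^3 - (153/2)x^2 - (69/2)x - 15/2
∇ f = -21x^6 + 63x^5 - 105x^4 + 105x^3 - (153/2)x^2 + (69/2)x - 15/2
(Δ + ∇) f = -42x^6 - 210x^4 - 153x^2 - 15


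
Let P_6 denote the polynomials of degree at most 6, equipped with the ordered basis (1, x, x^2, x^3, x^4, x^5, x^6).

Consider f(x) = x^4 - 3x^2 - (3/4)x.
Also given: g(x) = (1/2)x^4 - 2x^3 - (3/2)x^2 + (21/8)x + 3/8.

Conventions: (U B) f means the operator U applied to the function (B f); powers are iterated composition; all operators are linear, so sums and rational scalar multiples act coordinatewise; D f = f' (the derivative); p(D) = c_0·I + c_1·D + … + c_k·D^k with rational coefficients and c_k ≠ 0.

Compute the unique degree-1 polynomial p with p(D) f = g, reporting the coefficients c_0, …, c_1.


D^0 f = x^4 - 3x^2 - (3/4)x
D^1 f = 4x^3 - 6x - 3/4
matching coefficients of g against c_0 f + c_1 Df + … from the top degree down determines the c_i
solution: c_0 = 1/2, c_1 = -1/2

c_0 = 1/2, c_1 = -1/2


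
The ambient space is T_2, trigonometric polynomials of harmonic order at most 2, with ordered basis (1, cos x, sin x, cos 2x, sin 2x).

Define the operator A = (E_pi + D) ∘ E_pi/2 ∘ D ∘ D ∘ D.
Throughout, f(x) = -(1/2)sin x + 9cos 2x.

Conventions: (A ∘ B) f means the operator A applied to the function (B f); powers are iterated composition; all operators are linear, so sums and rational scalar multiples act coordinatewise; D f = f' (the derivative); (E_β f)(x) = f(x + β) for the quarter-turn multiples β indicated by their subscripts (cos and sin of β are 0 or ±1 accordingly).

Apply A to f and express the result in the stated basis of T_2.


the image equals g(x) = -(1/2)cos x + (1/2)sin x - 144cos 2x - 72sin 2x

D f = -(1/2)cos x - 18sin 2x
D D f = (1/2)sin x - 36cos 2x
D D D f = (1/2)cos x + 72sin 2x
E_pi/2 (D ∘ D ∘ D) f = -(1/2)sin x - 72sin 2x
E_pi E_pi/2 (D ∘ D ∘ D) f = (1/2)sin x - 72sin 2x
D E_pi/2 (D ∘ D ∘ D) f = -(1/2)cos x - 144cos 2x
(E_pi + D) E_pi/2 (D ∘ D ∘ D) f = -(1/2)cos x + (1/2)sin x - 144cos 2x - 72sin 2x


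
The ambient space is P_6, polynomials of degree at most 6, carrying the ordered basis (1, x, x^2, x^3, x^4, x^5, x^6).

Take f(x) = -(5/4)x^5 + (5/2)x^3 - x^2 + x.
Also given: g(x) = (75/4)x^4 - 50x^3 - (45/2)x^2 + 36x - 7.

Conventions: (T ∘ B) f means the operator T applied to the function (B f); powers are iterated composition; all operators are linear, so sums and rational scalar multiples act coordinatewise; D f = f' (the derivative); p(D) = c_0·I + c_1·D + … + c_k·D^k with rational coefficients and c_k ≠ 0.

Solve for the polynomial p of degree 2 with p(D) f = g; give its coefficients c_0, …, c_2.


D^0 f = -(5/4)x^5 + (5/2)x^3 - x^2 + x
D^1 f = -(25/4)x^4 + (15/2)x^2 - 2x + 1
D^2 f = -25x^3 + 15x - 2
matching coefficients of g against c_0 f + c_1 Df + … from the top degree down determines the c_i
solution: c_0 = 0, c_1 = -3, c_2 = 2

c_0 = 0, c_1 = -3, c_2 = 2


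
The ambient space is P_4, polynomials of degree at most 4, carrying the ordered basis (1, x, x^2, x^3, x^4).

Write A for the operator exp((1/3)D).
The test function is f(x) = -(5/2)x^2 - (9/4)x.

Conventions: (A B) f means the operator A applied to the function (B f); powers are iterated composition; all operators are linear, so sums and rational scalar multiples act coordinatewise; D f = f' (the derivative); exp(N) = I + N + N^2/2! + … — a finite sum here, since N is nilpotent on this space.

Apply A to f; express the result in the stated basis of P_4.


the result is g(x) = -(5/2)x^2 - (47/12)x - 37/36

order-1 term: -(5/3)x - 3/4
order-2 term: -5/18
the series for exp((1/3)D) f terminates at order 2
exp((1/3)D) f = -(5/2)x^2 - (47/12)x - 37/36


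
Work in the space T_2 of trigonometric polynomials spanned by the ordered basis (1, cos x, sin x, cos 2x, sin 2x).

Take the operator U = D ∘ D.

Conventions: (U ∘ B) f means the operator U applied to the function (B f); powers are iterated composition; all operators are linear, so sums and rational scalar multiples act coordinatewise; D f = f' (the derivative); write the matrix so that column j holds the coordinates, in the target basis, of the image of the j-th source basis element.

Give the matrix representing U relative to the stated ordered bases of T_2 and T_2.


image of 1: 0
image of cos x: -cos x
image of sin x: -sin x
image of cos 2x: -4cos 2x
image of sin 2x: -4sin 2x
each image's coordinates form column j of the matrix

the matrix is [[0, 0, 0, 0, 0]; [0, -1, 0, 0, 0]; [0, 0, -1, 0, 0]; [0, 0, 0, -4, 0]; [0, 0, 0, 0, -4]] (rows listed top to bottom)


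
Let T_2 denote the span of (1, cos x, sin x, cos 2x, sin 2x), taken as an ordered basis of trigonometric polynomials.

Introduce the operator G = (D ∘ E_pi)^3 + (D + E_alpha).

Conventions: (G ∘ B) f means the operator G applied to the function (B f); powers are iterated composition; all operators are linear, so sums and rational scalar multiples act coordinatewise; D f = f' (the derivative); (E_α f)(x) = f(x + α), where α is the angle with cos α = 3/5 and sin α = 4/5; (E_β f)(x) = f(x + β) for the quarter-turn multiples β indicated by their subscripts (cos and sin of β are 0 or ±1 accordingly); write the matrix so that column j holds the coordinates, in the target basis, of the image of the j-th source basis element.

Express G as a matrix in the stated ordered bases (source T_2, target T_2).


the matrix is [[1, 0, 0, 0, 0]; [0, 3/5, 14/5, 0, 0]; [0, -14/5, 3/5, 0, 0]; [0, 0, 0, -7/25, -126/25]; [0, 0, 0, 126/25, -7/25]] (rows listed top to bottom)

image of 1: 1
image of cos x: (3/5)cos x - (14/5)sin x
image of sin x: (14/5)cos x + (3/5)sin x
image of cos 2x: -(7/25)cos 2x + (126/25)sin 2x
image of sin 2x: -(126/25)cos 2x - (7/25)sin 2x
each image's coordinates form column j of the matrix


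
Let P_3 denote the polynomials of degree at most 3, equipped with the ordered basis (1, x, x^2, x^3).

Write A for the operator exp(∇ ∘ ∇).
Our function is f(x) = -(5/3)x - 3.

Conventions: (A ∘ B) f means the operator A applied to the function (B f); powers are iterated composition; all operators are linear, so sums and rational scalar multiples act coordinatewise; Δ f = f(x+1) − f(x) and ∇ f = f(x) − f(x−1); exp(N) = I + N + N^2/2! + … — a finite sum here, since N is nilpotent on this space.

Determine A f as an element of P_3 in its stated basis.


the result is g(x) = -(5/3)x - 3

the series for exp(∇ ∘ ∇) f terminates at order 0
exp(∇ ∘ ∇) f = -(5/3)x - 3


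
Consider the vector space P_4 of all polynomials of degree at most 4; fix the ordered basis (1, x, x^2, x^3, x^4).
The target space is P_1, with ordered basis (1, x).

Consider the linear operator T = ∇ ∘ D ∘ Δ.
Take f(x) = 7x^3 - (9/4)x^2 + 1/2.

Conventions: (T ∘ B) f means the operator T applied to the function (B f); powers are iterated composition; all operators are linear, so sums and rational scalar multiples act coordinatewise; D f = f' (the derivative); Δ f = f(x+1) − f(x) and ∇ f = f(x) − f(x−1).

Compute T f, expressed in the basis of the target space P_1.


Δ f = 21x^2 + (33/2)x + 19/4
D Δ f = 42x + 33/2
∇ D Δ f = 42

g(x) = 42


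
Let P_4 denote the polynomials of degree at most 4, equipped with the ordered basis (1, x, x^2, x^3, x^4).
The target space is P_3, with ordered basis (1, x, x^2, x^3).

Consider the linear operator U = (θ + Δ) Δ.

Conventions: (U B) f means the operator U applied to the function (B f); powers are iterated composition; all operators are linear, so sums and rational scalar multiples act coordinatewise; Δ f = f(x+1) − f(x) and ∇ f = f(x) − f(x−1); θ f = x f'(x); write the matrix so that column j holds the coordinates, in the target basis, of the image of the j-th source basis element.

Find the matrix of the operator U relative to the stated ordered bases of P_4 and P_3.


the matrix is [[0, 0, 2, 6, 14]; [0, 0, 2, 9, 28]; [0, 0, 0, 6, 24]; [0, 0, 0, 0, 12]] (rows listed top to bottom)

image of 1: 0
image of x: 0
image of x^2: 2x + 2
image of x^3: 6x^2 + 9x + 6
image of x^4: 12x^3 + 24x^2 + 28x + 14
each image's coordinates form column j of the matrix


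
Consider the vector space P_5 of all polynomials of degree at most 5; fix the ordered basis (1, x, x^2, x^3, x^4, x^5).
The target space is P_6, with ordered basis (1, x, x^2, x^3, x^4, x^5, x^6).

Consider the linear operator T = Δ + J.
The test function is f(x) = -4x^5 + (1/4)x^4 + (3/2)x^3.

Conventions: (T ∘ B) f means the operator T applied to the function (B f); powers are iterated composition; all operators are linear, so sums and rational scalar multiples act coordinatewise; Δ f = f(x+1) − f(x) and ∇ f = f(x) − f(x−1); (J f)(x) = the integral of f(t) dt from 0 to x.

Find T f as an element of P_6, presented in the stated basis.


Δ f = -20x^4 - 39x^3 - 34x^2 - (29/2)x - 9/4
J f = -(2/3)x^6 + (1/20)x^5 + (3/8)x^4
(Δ + J) f = -(2/3)x^6 + (1/20)x^5 - (157/8)x^4 - 39x^3 - 34x^2 - (29/2)x - 9/4

g(x) = -(2/3)x^6 + (1/20)x^5 - (157/8)x^4 - 39x^3 - 34x^2 - (29/2)x - 9/4


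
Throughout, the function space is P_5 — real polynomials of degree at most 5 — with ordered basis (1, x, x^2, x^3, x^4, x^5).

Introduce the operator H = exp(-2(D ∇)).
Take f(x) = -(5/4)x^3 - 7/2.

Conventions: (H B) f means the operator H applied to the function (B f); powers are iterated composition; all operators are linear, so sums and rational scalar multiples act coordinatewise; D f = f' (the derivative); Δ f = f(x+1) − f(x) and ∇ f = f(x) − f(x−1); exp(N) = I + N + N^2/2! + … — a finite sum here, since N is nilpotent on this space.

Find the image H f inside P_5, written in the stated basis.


the image equals g(x) = -(5/4)x^3 + 15x - 11

order-1 term: 15x - 15/2
the series for exp(-2(D ∇)) f terminates at order 1
exp(-2(D ∇)) f = -(5/4)x^3 + 15x - 11


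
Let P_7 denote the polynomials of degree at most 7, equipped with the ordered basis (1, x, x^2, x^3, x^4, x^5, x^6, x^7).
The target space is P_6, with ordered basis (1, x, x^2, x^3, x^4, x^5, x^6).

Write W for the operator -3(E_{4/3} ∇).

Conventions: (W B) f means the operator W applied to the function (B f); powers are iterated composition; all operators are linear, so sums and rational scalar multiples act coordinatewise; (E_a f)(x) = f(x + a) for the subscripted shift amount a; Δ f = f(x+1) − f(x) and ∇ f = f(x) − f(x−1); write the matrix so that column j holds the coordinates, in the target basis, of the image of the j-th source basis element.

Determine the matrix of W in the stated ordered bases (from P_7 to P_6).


the matrix is [[0, -3, -5, -7, -85/9, -341/27, -455/27, -5461/243]; [0, 0, -6, -15, -28, -425/9, -682/9, -3185/27]; [0, 0, 0, -9, -30, -70, -425/3, -2387/9]; [0, 0, 0, 0, -12, -50, -140, -2975/9]; [0, 0, 0, 0, 0, -15, -75, -245]; [0, 0, 0, 0, 0, 0, -18, -105]; [0, 0, 0, 0, 0, 0, 0, -21]] (rows listed top to bottom)

image of 1: 0
image of x: -3
image of x^2: -6x - 5
image of x^3: -9x^2 - 15x - 7
image of x^4: -12x^3 - 30x^2 - 28x - 85/9
image of x^5: -15x^4 - 50x^3 - 70x^2 - (425/9)x - 341/27
image of x^6: -18x^5 - 75x^4 - 140x^3 - (425/3)x^2 - (682/9)x - 455/27
image of x^7: -21x^6 - 105x^5 - 245x^4 - (2975/9)x^3 - (2387/9)x^2 - (3185/27)x - 5461/243
each image's coordinates form column j of the matrix


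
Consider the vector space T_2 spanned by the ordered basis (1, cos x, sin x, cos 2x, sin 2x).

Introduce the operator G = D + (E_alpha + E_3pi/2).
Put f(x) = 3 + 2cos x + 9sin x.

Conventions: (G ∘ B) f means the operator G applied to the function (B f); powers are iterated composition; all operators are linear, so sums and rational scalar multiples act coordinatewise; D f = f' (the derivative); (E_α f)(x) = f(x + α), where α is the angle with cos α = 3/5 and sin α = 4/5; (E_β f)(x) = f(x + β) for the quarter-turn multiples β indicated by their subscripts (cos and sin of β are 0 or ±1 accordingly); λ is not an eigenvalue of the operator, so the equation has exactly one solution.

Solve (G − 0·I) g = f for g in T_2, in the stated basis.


the image equals g(x) = 3/2 - 6cos x + 7sin x

write g with unknown coordinates in the stated basis and equate coefficients in (G − 0·I) g = f
solving from the highest basis element down gives g = 3/2 - 6cos x + 7sin x
check: G g = 3 + 2cos x + 9sin x
so G g − 0·g = 3 + 2cos x + 9sin x = f ✓


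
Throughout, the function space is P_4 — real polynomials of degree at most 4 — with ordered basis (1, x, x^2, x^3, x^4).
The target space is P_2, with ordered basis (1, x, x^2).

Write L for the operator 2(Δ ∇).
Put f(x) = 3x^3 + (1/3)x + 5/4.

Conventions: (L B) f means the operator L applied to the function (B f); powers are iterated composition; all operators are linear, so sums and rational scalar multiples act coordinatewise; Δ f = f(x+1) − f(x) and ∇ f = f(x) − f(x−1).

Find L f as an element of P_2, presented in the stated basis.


∇ f = 9x^2 - 9x + 10/3
Δ ∇ f = 18x
(2(Δ ∇)) f = 36x

the image equals g(x) = 36x


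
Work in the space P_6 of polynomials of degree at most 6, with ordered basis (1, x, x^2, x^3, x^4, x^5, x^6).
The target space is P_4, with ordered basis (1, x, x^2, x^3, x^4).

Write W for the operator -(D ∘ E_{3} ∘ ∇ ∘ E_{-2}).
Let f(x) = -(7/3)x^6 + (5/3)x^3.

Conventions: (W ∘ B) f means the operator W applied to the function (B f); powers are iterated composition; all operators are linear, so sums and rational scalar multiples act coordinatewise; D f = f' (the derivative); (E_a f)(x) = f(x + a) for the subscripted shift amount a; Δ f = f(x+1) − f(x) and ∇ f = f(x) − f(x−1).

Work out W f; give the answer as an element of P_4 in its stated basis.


E_{-2} f = -(7/3)x^6 + 28x^5 - 140x^4 + 375x^3 - 570x^2 + 468x - 488/3
∇ E_{-2} f = -14x^5 + 175x^4 - (2660/3)x^3 + 2280x^2 - 2979x + 4750/3
E_{3} ∇ E_{-2} f = -14x^5 - 35x^4 - (140/3)x^3 - 30x^2 - 9x - 2/3
D (E_{3} ∘ ∇ ∘ E_{-2}) f = -70x^4 - 140x^3 - 140x^2 - 60x - 9
(-(D ∘ E_{3} ∘ ∇ ∘ E_{-2})) f = 70x^4 + 140x^3 + 140x^2 + 60x + 9

g(x) = 70x^4 + 140x^3 + 140x^2 + 60x + 9


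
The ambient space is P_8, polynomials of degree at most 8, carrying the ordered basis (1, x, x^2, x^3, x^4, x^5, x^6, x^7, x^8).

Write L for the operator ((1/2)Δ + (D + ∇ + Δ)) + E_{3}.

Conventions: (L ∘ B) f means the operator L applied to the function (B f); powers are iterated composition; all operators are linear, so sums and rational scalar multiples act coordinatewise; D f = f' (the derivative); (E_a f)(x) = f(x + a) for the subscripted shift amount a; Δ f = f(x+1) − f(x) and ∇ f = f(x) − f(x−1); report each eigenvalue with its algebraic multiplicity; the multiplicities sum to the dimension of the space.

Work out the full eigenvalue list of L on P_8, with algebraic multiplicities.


λ = 1 (multiplicity 9)

image of 1: 1
image of x: x + 13/2
image of x^2: x^2 + 13x + 19/2
image of x^3: x^3 + (39/2)x^2 + (57/2)x + 59/2
image of x^4: x^4 + 26x^3 + 57x^2 + 118x + 163/2
image of x^5: x^5 + (65/2)x^4 + 95x^3 + 295x^2 + (815/2)x + 491/2
image of x^6: x^6 + 39x^5 + (285/2)x^4 + 590x^3 + (2445/2)x^2 + 1473x + 1459/2
image of x^7: x^7 + (91/2)x^6 + (399/2)x^5 + (2065/2)x^4 + (5705/2)x^3 + (10311/2)x^2 + (10213/2)x + 4379/2
image of x^8: x^8 + 52x^7 + 266x^6 + 1652x^5 + 5705x^4 + 13748x^3 + 20426x^2 + 17516x + 13123/2
the matrix is upper triangular; its diagonal is (1, 1, 1, 1, 1, 1, 1, 1, 1)
for a triangular matrix the eigenvalues are the diagonal entries, with algebraic multiplicity their repetition count
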